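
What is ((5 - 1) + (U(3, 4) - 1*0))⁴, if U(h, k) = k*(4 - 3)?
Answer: 4096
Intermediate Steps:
U(h, k) = k (U(h, k) = k*1 = k)
((5 - 1) + (U(3, 4) - 1*0))⁴ = ((5 - 1) + (4 - 1*0))⁴ = (4 + (4 + 0))⁴ = (4 + 4)⁴ = 8⁴ = 4096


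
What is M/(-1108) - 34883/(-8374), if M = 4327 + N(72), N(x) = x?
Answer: 906569/4639196 ≈ 0.19542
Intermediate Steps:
M = 4399 (M = 4327 + 72 = 4399)
M/(-1108) - 34883/(-8374) = 4399/(-1108) - 34883/(-8374) = 4399*(-1/1108) - 34883*(-1/8374) = -4399/1108 + 34883/8374 = 906569/4639196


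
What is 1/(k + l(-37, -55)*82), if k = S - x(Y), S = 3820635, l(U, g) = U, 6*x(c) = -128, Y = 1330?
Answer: 3/11452867 ≈ 2.6194e-7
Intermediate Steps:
x(c) = -64/3 (x(c) = (⅙)*(-128) = -64/3)
k = 11461969/3 (k = 3820635 - 1*(-64/3) = 3820635 + 64/3 = 11461969/3 ≈ 3.8207e+6)
1/(k + l(-37, -55)*82) = 1/(11461969/3 - 37*82) = 1/(11461969/3 - 3034) = 1/(11452867/3) = 3/11452867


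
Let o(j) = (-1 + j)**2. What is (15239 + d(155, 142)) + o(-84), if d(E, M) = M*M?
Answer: 42628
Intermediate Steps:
d(E, M) = M**2
(15239 + d(155, 142)) + o(-84) = (15239 + 142**2) + (-1 - 84)**2 = (15239 + 20164) + (-85)**2 = 35403 + 7225 = 42628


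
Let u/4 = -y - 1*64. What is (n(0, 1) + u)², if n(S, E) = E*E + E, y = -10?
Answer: 45796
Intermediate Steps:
n(S, E) = E + E² (n(S, E) = E² + E = E + E²)
u = -216 (u = 4*(-1*(-10) - 1*64) = 4*(10 - 64) = 4*(-54) = -216)
(n(0, 1) + u)² = (1*(1 + 1) - 216)² = (1*2 - 216)² = (2 - 216)² = (-214)² = 45796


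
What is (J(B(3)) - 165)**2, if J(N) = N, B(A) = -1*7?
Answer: 29584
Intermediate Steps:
B(A) = -7
(J(B(3)) - 165)**2 = (-7 - 165)**2 = (-172)**2 = 29584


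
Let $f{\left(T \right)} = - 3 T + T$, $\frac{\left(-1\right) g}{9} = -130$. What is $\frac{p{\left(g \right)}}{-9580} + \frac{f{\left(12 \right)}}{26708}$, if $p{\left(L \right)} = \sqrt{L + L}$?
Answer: $- \frac{6}{6677} - \frac{3 \sqrt{65}}{4790} \approx -0.005948$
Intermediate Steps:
$g = 1170$ ($g = \left(-9\right) \left(-130\right) = 1170$)
$f{\left(T \right)} = - 2 T$
$p{\left(L \right)} = \sqrt{2} \sqrt{L}$ ($p{\left(L \right)} = \sqrt{2 L} = \sqrt{2} \sqrt{L}$)
$\frac{p{\left(g \right)}}{-9580} + \frac{f{\left(12 \right)}}{26708} = \frac{\sqrt{2} \sqrt{1170}}{-9580} + \frac{\left(-2\right) 12}{26708} = \sqrt{2} \cdot 3 \sqrt{130} \left(- \frac{1}{9580}\right) - \frac{6}{6677} = 6 \sqrt{65} \left(- \frac{1}{9580}\right) - \frac{6}{6677} = - \frac{3 \sqrt{65}}{4790} - \frac{6}{6677} = - \frac{6}{6677} - \frac{3 \sqrt{65}}{4790}$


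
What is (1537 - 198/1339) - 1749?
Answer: -284066/1339 ≈ -212.15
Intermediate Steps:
(1537 - 198/1339) - 1749 = 2057845/1339 - 1749 = -284066/1339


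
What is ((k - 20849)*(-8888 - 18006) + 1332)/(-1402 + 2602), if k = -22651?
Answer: 97490861/100 ≈ 9.7491e+5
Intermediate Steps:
((k - 20849)*(-8888 - 18006) + 1332)/(-1402 + 2602) = ((-22651 - 20849)*(-8888 - 18006) + 1332)/(-1402 + 2602) = (-43500*(-26894) + 1332)/1200 = (1169889000 + 1332)*(1/1200) = 1169890332*(1/1200) = 97490861/100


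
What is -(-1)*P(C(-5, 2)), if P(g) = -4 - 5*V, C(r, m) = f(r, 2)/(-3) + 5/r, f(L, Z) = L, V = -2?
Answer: 6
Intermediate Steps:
C(r, m) = 5/r - r/3 (C(r, m) = r/(-3) + 5/r = r*(-1/3) + 5/r = -r/3 + 5/r = 5/r - r/3)
P(g) = 6 (P(g) = -4 - 5*(-2) = -4 + 10 = 6)
-(-1)*P(C(-5, 2)) = -(-1)*6 = -1*(-6) = 6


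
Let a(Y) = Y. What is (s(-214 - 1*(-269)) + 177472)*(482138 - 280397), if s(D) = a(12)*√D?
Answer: 35803378752 + 2420892*√55 ≈ 3.5821e+10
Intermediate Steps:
s(D) = 12*√D
(s(-214 - 1*(-269)) + 177472)*(482138 - 280397) = (12*√(-214 - 1*(-269)) + 177472)*(482138 - 280397) = (12*√(-214 + 269) + 177472)*201741 = (12*√55 + 177472)*201741 = (177472 + 12*√55)*201741 = 35803378752 + 2420892*√55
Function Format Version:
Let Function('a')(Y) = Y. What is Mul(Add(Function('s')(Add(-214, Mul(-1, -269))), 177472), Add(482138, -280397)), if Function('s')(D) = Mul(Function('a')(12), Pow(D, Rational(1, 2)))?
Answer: Add(35803378752, Mul(2420892, Pow(55, Rational(1, 2)))) ≈ 3.5821e+10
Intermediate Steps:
Function('s')(D) = Mul(12, Pow(D, Rational(1, 2)))
Mul(Add(Function('s')(Add(-214, Mul(-1, -269))), 177472), Add(482138, -280397)) = Mul(Add(Mul(12, Pow(Add(-214, Mul(-1, -269)), Rational(1, 2))), 177472), Add(482138, -280397)) = Mul(Add(Mul(12, Pow(Add(-214, 269), Rational(1, 2))), 177472), 201741) = Mul(Add(Mul(12, Pow(55, Rational(1, 2))), 177472), 201741) = Mul(Add(177472, Mul(12, Pow(55, Rational(1, 2)))), 201741) = Add(35803378752, Mul(2420892, Pow(55, Rational(1, 2))))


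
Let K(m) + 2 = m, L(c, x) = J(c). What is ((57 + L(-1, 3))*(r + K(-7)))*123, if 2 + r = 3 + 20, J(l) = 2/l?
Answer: 81180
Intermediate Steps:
L(c, x) = 2/c
K(m) = -2 + m
r = 21 (r = -2 + (3 + 20) = -2 + 23 = 21)
((57 + L(-1, 3))*(r + K(-7)))*123 = ((57 + 2/(-1))*(21 + (-2 - 7)))*123 = ((57 + 2*(-1))*(21 - 9))*123 = ((57 - 2)*12)*123 = (55*12)*123 = 660*123 = 81180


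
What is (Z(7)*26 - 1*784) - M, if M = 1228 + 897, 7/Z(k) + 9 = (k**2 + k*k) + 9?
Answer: -20350/7 ≈ -2907.1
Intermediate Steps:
Z(k) = 7/(2*k**2) (Z(k) = 7/(-9 + ((k**2 + k*k) + 9)) = 7/(-9 + ((k**2 + k**2) + 9)) = 7/(-9 + (2*k**2 + 9)) = 7/(-9 + (9 + 2*k**2)) = 7/((2*k**2)) = 7*(1/(2*k**2)) = 7/(2*k**2))
M = 2125
(Z(7)*26 - 1*784) - M = (((7/2)/7**2)*26 - 1*784) - 1*2125 = (((7/2)*(1/49))*26 - 784) - 2125 = ((1/14)*26 - 784) - 2125 = (13/7 - 784) - 2125 = -5475/7 - 2125 = -20350/7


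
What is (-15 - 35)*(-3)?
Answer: 150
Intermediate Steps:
(-15 - 35)*(-3) = -50*(-3) = 150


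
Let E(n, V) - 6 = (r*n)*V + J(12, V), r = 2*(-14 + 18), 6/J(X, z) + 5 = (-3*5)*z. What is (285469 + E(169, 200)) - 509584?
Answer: 139104449/3005 ≈ 46291.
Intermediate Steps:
J(X, z) = 6/(-5 - 15*z) (J(X, z) = 6/(-5 + (-3*5)*z) = 6/(-5 - 15*z))
r = 8 (r = 2*4 = 8)
E(n, V) = 6 - 6/(5 + 15*V) + 8*V*n (E(n, V) = 6 + ((8*n)*V - 6/(5 + 15*V)) = 6 + (8*V*n - 6/(5 + 15*V)) = 6 + (-6/(5 + 15*V) + 8*V*n) = 6 - 6/(5 + 15*V) + 8*V*n)
(285469 + E(169, 200)) - 509584 = (285469 + 2*(-3 + 5*(1 + 3*200)*(3 + 4*200*169))/(5*(1 + 3*200))) - 509584 = (285469 + 2*(-3 + 5*(1 + 600)*(3 + 135200))/(5*(1 + 600))) - 509584 = (285469 + (⅖)*(-3 + 5*601*135203)/601) - 509584 = (285469 + (⅖)*(1/601)*(-3 + 406285015)) - 509584 = (285469 + (⅖)*(1/601)*406285012) - 509584 = (285469 + 812570024/3005) - 509584 = 1670404369/3005 - 509584 = 139104449/3005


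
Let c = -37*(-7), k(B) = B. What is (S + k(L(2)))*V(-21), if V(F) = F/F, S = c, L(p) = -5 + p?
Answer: 256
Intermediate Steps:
c = 259
S = 259
V(F) = 1
(S + k(L(2)))*V(-21) = (259 + (-5 + 2))*1 = (259 - 3)*1 = 256*1 = 256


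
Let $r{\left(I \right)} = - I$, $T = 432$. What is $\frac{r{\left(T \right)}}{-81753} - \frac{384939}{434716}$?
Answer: $- \frac{10427373585}{11846445716} \approx -0.88021$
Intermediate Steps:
$\frac{r{\left(T \right)}}{-81753} - \frac{384939}{434716} = \frac{\left(-1\right) 432}{-81753} - \frac{384939}{434716} = \left(-432\right) \left(- \frac{1}{81753}\right) - \frac{384939}{434716} = \frac{144}{27251} - \frac{384939}{434716} = - \frac{10427373585}{11846445716}$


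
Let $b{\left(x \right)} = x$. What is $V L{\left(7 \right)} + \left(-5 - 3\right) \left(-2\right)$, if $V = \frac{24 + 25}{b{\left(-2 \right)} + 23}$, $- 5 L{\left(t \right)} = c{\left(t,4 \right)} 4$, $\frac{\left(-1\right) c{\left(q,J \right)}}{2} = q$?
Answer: $\frac{632}{15} \approx 42.133$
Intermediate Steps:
$c{\left(q,J \right)} = - 2 q$
$L{\left(t \right)} = \frac{8 t}{5}$ ($L{\left(t \right)} = - \frac{- 2 t 4}{5} = - \frac{\left(-8\right) t}{5} = \frac{8 t}{5}$)
$V = \frac{7}{3}$ ($V = \frac{24 + 25}{-2 + 23} = \frac{49}{21} = 49 \cdot \frac{1}{21} = \frac{7}{3} \approx 2.3333$)
$V L{\left(7 \right)} + \left(-5 - 3\right) \left(-2\right) = \frac{7 \cdot \frac{8}{5} \cdot 7}{3} + \left(-5 - 3\right) \left(-2\right) = \frac{7}{3} \cdot \frac{56}{5} - -16 = \frac{392}{15} + 16 = \frac{632}{15}$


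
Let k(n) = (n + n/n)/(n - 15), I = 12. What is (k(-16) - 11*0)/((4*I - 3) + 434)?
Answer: 15/14849 ≈ 0.0010102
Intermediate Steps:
k(n) = (1 + n)/(-15 + n) (k(n) = (n + 1)/(-15 + n) = (1 + n)/(-15 + n))
(k(-16) - 11*0)/((4*I - 3) + 434) = ((1 - 16)/(-15 - 16) - 11*0)/((4*12 - 3) + 434) = (-15/(-31) + 0)/((48 - 3) + 434) = (-1/31*(-15) + 0)/(45 + 434) = (15/31 + 0)/479 = (15/31)*(1/479) = 15/14849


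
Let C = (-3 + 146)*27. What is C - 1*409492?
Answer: -405631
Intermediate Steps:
C = 3861 (C = 143*27 = 3861)
C - 1*409492 = 3861 - 1*409492 = 3861 - 409492 = -405631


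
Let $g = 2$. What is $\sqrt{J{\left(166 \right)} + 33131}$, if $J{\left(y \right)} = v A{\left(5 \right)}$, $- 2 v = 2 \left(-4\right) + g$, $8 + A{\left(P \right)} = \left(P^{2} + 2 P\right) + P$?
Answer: $\sqrt{33227} \approx 182.28$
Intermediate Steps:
$A{\left(P \right)} = -8 + P^{2} + 3 P$ ($A{\left(P \right)} = -8 + \left(\left(P^{2} + 2 P\right) + P\right) = -8 + \left(P^{2} + 3 P\right) = -8 + P^{2} + 3 P$)
$v = 3$ ($v = - \frac{2 \left(-4\right) + 2}{2} = - \frac{-8 + 2}{2} = \left(- \frac{1}{2}\right) \left(-6\right) = 3$)
$J{\left(y \right)} = 96$ ($J{\left(y \right)} = 3 \left(-8 + 5^{2} + 3 \cdot 5\right) = 3 \left(-8 + 25 + 15\right) = 3 \cdot 32 = 96$)
$\sqrt{J{\left(166 \right)} + 33131} = \sqrt{96 + 33131} = \sqrt{33227}$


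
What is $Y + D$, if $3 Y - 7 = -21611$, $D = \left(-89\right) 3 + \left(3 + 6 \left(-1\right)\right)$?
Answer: $- \frac{22414}{3} \approx -7471.3$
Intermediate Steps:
$D = -270$ ($D = -267 + \left(3 - 6\right) = -267 - 3 = -270$)
$Y = - \frac{21604}{3}$ ($Y = \frac{7}{3} + \frac{1}{3} \left(-21611\right) = \frac{7}{3} - \frac{21611}{3} = - \frac{21604}{3} \approx -7201.3$)
$Y + D = - \frac{21604}{3} - 270 = - \frac{22414}{3}$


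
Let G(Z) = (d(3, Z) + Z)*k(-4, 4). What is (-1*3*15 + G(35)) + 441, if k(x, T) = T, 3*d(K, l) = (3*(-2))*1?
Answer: 528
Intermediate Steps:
d(K, l) = -2 (d(K, l) = ((3*(-2))*1)/3 = (-6*1)/3 = (⅓)*(-6) = -2)
G(Z) = -8 + 4*Z (G(Z) = (-2 + Z)*4 = -8 + 4*Z)
(-1*3*15 + G(35)) + 441 = (-1*3*15 + (-8 + 4*35)) + 441 = (-3*15 + (-8 + 140)) + 441 = (-45 + 132) + 441 = 87 + 441 = 528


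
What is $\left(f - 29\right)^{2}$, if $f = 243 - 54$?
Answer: $25600$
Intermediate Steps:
$f = 189$ ($f = 243 - 54 = 189$)
$\left(f - 29\right)^{2} = \left(189 - 29\right)^{2} = 160^{2} = 25600$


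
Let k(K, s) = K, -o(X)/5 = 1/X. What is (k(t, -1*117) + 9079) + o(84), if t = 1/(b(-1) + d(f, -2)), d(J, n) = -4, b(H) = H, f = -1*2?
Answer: 3813071/420 ≈ 9078.7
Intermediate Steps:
f = -2
o(X) = -5/X
t = -⅕ (t = 1/(-1 - 4) = 1/(-5) = -⅕ ≈ -0.20000)
(k(t, -1*117) + 9079) + o(84) = (-⅕ + 9079) - 5/84 = 45394/5 - 5*1/84 = 45394/5 - 5/84 = 3813071/420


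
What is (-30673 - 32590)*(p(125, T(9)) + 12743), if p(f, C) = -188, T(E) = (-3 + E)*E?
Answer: -794266965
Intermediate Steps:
T(E) = E*(-3 + E)
(-30673 - 32590)*(p(125, T(9)) + 12743) = (-30673 - 32590)*(-188 + 12743) = -63263*12555 = -794266965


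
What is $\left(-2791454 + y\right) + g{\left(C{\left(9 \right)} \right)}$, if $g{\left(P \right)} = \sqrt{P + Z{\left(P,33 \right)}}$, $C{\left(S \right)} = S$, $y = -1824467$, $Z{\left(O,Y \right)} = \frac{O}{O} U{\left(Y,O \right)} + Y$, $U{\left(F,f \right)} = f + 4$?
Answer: $-4615921 + \sqrt{55} \approx -4.6159 \cdot 10^{6}$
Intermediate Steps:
$U{\left(F,f \right)} = 4 + f$
$Z{\left(O,Y \right)} = 4 + O + Y$ ($Z{\left(O,Y \right)} = \frac{O}{O} \left(4 + O\right) + Y = 1 \left(4 + O\right) + Y = \left(4 + O\right) + Y = 4 + O + Y$)
$g{\left(P \right)} = \sqrt{37 + 2 P}$ ($g{\left(P \right)} = \sqrt{P + \left(4 + P + 33\right)} = \sqrt{P + \left(37 + P\right)} = \sqrt{37 + 2 P}$)
$\left(-2791454 + y\right) + g{\left(C{\left(9 \right)} \right)} = \left(-2791454 - 1824467\right) + \sqrt{37 + 2 \cdot 9} = -4615921 + \sqrt{37 + 18} = -4615921 + \sqrt{55}$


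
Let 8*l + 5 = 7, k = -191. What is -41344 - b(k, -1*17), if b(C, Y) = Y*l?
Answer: -165359/4 ≈ -41340.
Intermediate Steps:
l = ¼ (l = -5/8 + (⅛)*7 = -5/8 + 7/8 = ¼ ≈ 0.25000)
b(C, Y) = Y/4 (b(C, Y) = Y*(¼) = Y/4)
-41344 - b(k, -1*17) = -41344 - (-1*17)/4 = -41344 - (-17)/4 = -41344 - 1*(-17/4) = -41344 + 17/4 = -165359/4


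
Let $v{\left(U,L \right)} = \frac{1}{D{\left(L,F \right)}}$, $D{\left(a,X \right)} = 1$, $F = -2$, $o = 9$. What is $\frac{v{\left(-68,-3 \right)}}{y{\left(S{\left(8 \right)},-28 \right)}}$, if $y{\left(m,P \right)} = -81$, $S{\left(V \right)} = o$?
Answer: $- \frac{1}{81} \approx -0.012346$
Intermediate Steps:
$S{\left(V \right)} = 9$
$v{\left(U,L \right)} = 1$ ($v{\left(U,L \right)} = 1^{-1} = 1$)
$\frac{v{\left(-68,-3 \right)}}{y{\left(S{\left(8 \right)},-28 \right)}} = 1 \frac{1}{-81} = 1 \left(- \frac{1}{81}\right) = - \frac{1}{81}$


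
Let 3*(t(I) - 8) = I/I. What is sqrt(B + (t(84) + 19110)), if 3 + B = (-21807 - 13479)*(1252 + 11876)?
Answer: I*sqrt(4168939434)/3 ≈ 21522.0*I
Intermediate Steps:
B = -463234611 (B = -3 + (-21807 - 13479)*(1252 + 11876) = -3 - 35286*13128 = -3 - 463234608 = -463234611)
t(I) = 25/3 (t(I) = 8 + (I/I)/3 = 8 + (1/3)*1 = 8 + 1/3 = 25/3)
sqrt(B + (t(84) + 19110)) = sqrt(-463234611 + (25/3 + 19110)) = sqrt(-463234611 + 57355/3) = sqrt(-1389646478/3) = I*sqrt(4168939434)/3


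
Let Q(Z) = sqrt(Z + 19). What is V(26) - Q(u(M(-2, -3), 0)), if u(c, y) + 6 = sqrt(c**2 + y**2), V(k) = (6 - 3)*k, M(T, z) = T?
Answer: 78 - sqrt(15) ≈ 74.127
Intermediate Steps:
V(k) = 3*k
u(c, y) = -6 + sqrt(c**2 + y**2)
Q(Z) = sqrt(19 + Z)
V(26) - Q(u(M(-2, -3), 0)) = 3*26 - sqrt(19 + (-6 + sqrt((-2)**2 + 0**2))) = 78 - sqrt(19 + (-6 + sqrt(4 + 0))) = 78 - sqrt(19 + (-6 + sqrt(4))) = 78 - sqrt(19 + (-6 + 2)) = 78 - sqrt(19 - 4) = 78 - sqrt(15)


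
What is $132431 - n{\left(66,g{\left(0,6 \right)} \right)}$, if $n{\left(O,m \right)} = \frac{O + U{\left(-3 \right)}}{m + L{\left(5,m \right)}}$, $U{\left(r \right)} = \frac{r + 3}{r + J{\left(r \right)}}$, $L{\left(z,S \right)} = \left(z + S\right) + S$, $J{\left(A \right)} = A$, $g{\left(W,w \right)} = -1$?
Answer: $132398$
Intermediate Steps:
$L{\left(z,S \right)} = z + 2 S$ ($L{\left(z,S \right)} = \left(S + z\right) + S = z + 2 S$)
$U{\left(r \right)} = \frac{3 + r}{2 r}$ ($U{\left(r \right)} = \frac{r + 3}{r + r} = \frac{3 + r}{2 r}$)
$n{\left(O,m \right)} = \frac{O}{5 + 3 m}$ ($n{\left(O,m \right)} = \frac{O + \frac{3 - 3}{2 \left(-3\right)}}{m + \left(5 + 2 m\right)} = \frac{O + \frac{1}{2} \left(- \frac{1}{3}\right) 0}{5 + 3 m} = \frac{O + 0}{5 + 3 m} = \frac{O}{5 + 3 m}$)
$132431 - n{\left(66,g{\left(0,6 \right)} \right)} = 132431 - \frac{66}{5 + 3 \left(-1\right)} = 132431 - \frac{66}{5 - 3} = 132431 - \frac{66}{2} = 132431 - 66 \cdot \frac{1}{2} = 132431 - 33 = 132398$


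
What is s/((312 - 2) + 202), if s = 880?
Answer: 55/32 ≈ 1.7188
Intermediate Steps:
s/((312 - 2) + 202) = 880/((312 - 2) + 202) = 880/(310 + 202) = 880/512 = 880*(1/512) = 55/32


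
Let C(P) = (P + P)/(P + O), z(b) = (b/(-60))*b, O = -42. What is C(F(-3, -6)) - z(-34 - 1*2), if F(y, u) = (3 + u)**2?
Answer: 1158/55 ≈ 21.055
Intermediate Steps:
z(b) = -b**2/60 (z(b) = (b*(-1/60))*b = (-b/60)*b = -b**2/60)
C(P) = 2*P/(-42 + P) (C(P) = (P + P)/(P - 42) = (2*P)/(-42 + P) = 2*P/(-42 + P))
C(F(-3, -6)) - z(-34 - 1*2) = 2*(3 - 6)**2/(-42 + (3 - 6)**2) - (-1)*(-34 - 1*2)**2/60 = 2*(-3)**2/(-42 + (-3)**2) - (-1)*(-34 - 2)**2/60 = 2*9/(-42 + 9) - (-1)*(-36)**2/60 = 2*9/(-33) - (-1)*1296/60 = 2*9*(-1/33) - 1*(-108/5) = -6/11 + 108/5 = 1158/55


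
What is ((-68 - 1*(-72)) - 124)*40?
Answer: -4800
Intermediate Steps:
((-68 - 1*(-72)) - 124)*40 = ((-68 + 72) - 124)*40 = (4 - 124)*40 = -120*40 = -4800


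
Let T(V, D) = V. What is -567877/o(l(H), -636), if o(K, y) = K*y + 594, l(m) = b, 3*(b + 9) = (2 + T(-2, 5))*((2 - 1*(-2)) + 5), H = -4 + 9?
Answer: -567877/6318 ≈ -89.882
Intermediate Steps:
H = 5
b = -9 (b = -9 + ((2 - 2)*((2 - 1*(-2)) + 5))/3 = -9 + (0*((2 + 2) + 5))/3 = -9 + (0*(4 + 5))/3 = -9 + (0*9)/3 = -9 + (⅓)*0 = -9 + 0 = -9)
l(m) = -9
o(K, y) = 594 + K*y
-567877/o(l(H), -636) = -567877/(594 - 9*(-636)) = -567877/(594 + 5724) = -567877/6318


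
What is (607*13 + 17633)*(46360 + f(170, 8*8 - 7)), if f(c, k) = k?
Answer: 1184747508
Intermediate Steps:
(607*13 + 17633)*(46360 + f(170, 8*8 - 7)) = (607*13 + 17633)*(46360 + (8*8 - 7)) = (7891 + 17633)*(46360 + (64 - 7)) = 25524*(46360 + 57) = 25524*46417 = 1184747508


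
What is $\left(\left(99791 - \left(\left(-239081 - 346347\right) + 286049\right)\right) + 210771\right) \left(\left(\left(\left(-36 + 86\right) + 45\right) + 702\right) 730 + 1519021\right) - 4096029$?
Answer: $1281378864942$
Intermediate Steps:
$\left(\left(99791 - \left(\left(-239081 - 346347\right) + 286049\right)\right) + 210771\right) \left(\left(\left(\left(-36 + 86\right) + 45\right) + 702\right) 730 + 1519021\right) - 4096029 = \left(\left(99791 - \left(-585428 + 286049\right)\right) + 210771\right) \left(\left(\left(50 + 45\right) + 702\right) 730 + 1519021\right) - 4096029 = \left(\left(99791 - -299379\right) + 210771\right) \left(\left(95 + 702\right) 730 + 1519021\right) - 4096029 = \left(\left(99791 + 299379\right) + 210771\right) \left(797 \cdot 730 + 1519021\right) - 4096029 = \left(399170 + 210771\right) \left(581810 + 1519021\right) - 4096029 = 609941 \cdot 2100831 - 4096029 = 1281382960971 - 4096029 = 1281378864942$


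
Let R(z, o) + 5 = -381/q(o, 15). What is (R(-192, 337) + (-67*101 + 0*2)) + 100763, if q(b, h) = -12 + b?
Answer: 30546694/325 ≈ 93990.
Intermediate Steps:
R(z, o) = -5 - 381/(-12 + o)
(R(-192, 337) + (-67*101 + 0*2)) + 100763 = ((-321 - 5*337)/(-12 + 337) + (-67*101 + 0*2)) + 100763 = ((-321 - 1685)/325 + (-6767 + 0)) + 100763 = ((1/325)*(-2006) - 6767) + 100763 = (-2006/325 - 6767) + 100763 = -2201281/325 + 100763 = 30546694/325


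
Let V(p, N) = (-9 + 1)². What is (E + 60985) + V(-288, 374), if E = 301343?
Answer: 362392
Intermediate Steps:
V(p, N) = 64 (V(p, N) = (-8)² = 64)
(E + 60985) + V(-288, 374) = (301343 + 60985) + 64 = 362328 + 64 = 362392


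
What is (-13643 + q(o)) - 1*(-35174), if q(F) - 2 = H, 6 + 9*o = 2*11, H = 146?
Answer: 21679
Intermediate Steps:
o = 16/9 (o = -⅔ + (2*11)/9 = -⅔ + (⅑)*22 = -⅔ + 22/9 = 16/9 ≈ 1.7778)
q(F) = 148 (q(F) = 2 + 146 = 148)
(-13643 + q(o)) - 1*(-35174) = (-13643 + 148) - 1*(-35174) = -13495 + 35174 = 21679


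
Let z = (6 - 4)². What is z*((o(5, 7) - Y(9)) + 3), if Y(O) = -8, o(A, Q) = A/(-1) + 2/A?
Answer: 128/5 ≈ 25.600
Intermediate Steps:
o(A, Q) = -A + 2/A (o(A, Q) = A*(-1) + 2/A = -A + 2/A)
z = 4 (z = 2² = 4)
z*((o(5, 7) - Y(9)) + 3) = 4*(((-1*5 + 2/5) - 1*(-8)) + 3) = 4*(((-5 + 2*(⅕)) + 8) + 3) = 4*(((-5 + ⅖) + 8) + 3) = 4*((-23/5 + 8) + 3) = 4*(17/5 + 3) = 4*(32/5) = 128/5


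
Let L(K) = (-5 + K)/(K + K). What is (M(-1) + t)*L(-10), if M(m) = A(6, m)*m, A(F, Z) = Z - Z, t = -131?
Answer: -393/4 ≈ -98.250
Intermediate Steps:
L(K) = (-5 + K)/(2*K) (L(K) = (-5 + K)/((2*K)) = (-5 + K)*(1/(2*K)) = (-5 + K)/(2*K))
A(F, Z) = 0
M(m) = 0 (M(m) = 0*m = 0)
(M(-1) + t)*L(-10) = (0 - 131)*((½)*(-5 - 10)/(-10)) = -131*(-1)*(-15)/(2*10) = -131*¾ = -393/4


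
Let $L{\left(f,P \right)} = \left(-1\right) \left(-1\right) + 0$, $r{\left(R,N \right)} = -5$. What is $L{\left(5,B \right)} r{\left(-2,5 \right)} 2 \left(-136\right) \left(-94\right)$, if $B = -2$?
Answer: $-127840$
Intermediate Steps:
$L{\left(f,P \right)} = 1$ ($L{\left(f,P \right)} = 1 + 0 = 1$)
$L{\left(5,B \right)} r{\left(-2,5 \right)} 2 \left(-136\right) \left(-94\right) = 1 \left(-5\right) 2 \left(-136\right) \left(-94\right) = \left(-5\right) 2 \left(-136\right) \left(-94\right) = \left(-10\right) \left(-136\right) \left(-94\right) = 1360 \left(-94\right) = -127840$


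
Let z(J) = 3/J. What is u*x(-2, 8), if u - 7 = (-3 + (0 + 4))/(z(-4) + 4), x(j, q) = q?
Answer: 760/13 ≈ 58.462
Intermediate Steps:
u = 95/13 (u = 7 + (-3 + (0 + 4))/(3/(-4) + 4) = 7 + (-3 + 4)/(3*(-1/4) + 4) = 7 + 1/(-3/4 + 4) = 7 + 1/(13/4) = 7 + 1*(4/13) = 7 + 4/13 = 95/13 ≈ 7.3077)
u*x(-2, 8) = (95/13)*8 = 760/13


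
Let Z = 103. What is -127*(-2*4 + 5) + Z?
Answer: 484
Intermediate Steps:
-127*(-2*4 + 5) + Z = -127*(-2*4 + 5) + 103 = -127*(-8 + 5) + 103 = -127*(-3) + 103 = 381 + 103 = 484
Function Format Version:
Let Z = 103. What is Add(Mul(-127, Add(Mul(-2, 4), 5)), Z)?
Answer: 484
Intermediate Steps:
Add(Mul(-127, Add(Mul(-2, 4), 5)), Z) = Add(Mul(-127, Add(Mul(-2, 4), 5)), 103) = Add(Mul(-127, Add(-8, 5)), 103) = Add(Mul(-127, -3), 103) = Add(381, 103) = 484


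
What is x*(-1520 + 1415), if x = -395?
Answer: 41475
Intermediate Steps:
x*(-1520 + 1415) = -395*(-1520 + 1415) = -395*(-105) = 41475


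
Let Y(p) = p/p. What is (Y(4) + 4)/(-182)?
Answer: -5/182 ≈ -0.027473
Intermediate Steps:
Y(p) = 1
(Y(4) + 4)/(-182) = (1 + 4)/(-182) = -1/182*5 = -5/182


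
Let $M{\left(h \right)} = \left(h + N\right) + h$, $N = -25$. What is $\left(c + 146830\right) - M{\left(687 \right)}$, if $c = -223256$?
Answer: $-77775$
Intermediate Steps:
$M{\left(h \right)} = -25 + 2 h$ ($M{\left(h \right)} = \left(h - 25\right) + h = \left(-25 + h\right) + h = -25 + 2 h$)
$\left(c + 146830\right) - M{\left(687 \right)} = \left(-223256 + 146830\right) - \left(-25 + 2 \cdot 687\right) = -76426 - \left(-25 + 1374\right) = -76426 - 1349 = -77775$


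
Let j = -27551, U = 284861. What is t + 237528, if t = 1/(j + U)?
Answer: 61118329681/257310 ≈ 2.3753e+5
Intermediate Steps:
t = 1/257310 (t = 1/(-27551 + 284861) = 1/257310 ≈ 3.8864e-6)
t + 237528 = 1/257310 + 237528 = 61118329681/257310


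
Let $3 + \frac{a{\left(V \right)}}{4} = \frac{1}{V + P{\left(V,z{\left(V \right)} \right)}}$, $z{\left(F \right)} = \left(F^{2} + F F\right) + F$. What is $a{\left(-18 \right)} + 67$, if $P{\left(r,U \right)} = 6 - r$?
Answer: $\frac{167}{3} \approx 55.667$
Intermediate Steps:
$z{\left(F \right)} = F + 2 F^{2}$ ($z{\left(F \right)} = \left(F^{2} + F^{2}\right) + F = 2 F^{2} + F = F + 2 F^{2}$)
$a{\left(V \right)} = - \frac{34}{3}$ ($a{\left(V \right)} = -12 + \frac{4}{V - \left(-6 + V\right)} = -12 + \frac{4}{6} = -12 + 4 \cdot \frac{1}{6} = -12 + \frac{2}{3} = - \frac{34}{3}$)
$a{\left(-18 \right)} + 67 = - \frac{34}{3} + 67 = \frac{167}{3}$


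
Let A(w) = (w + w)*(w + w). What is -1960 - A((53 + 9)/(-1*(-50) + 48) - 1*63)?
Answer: -42062504/2401 ≈ -17519.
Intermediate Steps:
A(w) = 4*w² (A(w) = (2*w)*(2*w) = 4*w²)
-1960 - A((53 + 9)/(-1*(-50) + 48) - 1*63) = -1960 - 4*((53 + 9)/(-1*(-50) + 48) - 1*63)² = -1960 - 4*(62/(50 + 48) - 63)² = -1960 - 4*(62/98 - 63)² = -1960 - 4*(62*(1/98) - 63)² = -1960 - 4*(31/49 - 63)² = -1960 - 4*(-3056/49)² = -1960 - 4*9339136/2401 = -1960 - 1*37356544/2401 = -1960 - 37356544/2401 = -42062504/2401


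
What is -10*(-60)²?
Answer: -36000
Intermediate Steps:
-10*(-60)² = -10*3600 = -36000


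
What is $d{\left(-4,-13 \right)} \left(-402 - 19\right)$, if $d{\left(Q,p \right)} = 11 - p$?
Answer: $-10104$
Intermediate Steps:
$d{\left(-4,-13 \right)} \left(-402 - 19\right) = \left(11 - -13\right) \left(-402 - 19\right) = \left(11 + 13\right) \left(-421\right) = 24 \left(-421\right) = -10104$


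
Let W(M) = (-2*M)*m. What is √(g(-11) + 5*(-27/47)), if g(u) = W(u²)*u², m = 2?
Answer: I*√129374221/47 ≈ 242.01*I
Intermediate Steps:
W(M) = -4*M (W(M) = -2*M*2 = -4*M)
g(u) = -4*u⁴ (g(u) = (-4*u²)*u² = -4*u⁴)
√(g(-11) + 5*(-27/47)) = √(-4*(-11)⁴ + 5*(-27/47)) = √(-4*14641 + 5*(-27*1/47)) = √(-58564 + 5*(-27/47)) = √(-58564 - 135/47) = √(-2752643/47) = I*√129374221/47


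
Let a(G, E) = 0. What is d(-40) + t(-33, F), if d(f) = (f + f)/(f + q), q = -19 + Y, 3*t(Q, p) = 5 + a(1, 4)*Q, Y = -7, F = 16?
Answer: 95/33 ≈ 2.8788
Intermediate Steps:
t(Q, p) = 5/3 (t(Q, p) = (5 + 0*Q)/3 = (5 + 0)/3 = (⅓)*5 = 5/3)
q = -26 (q = -19 - 7 = -26)
d(f) = 2*f/(-26 + f) (d(f) = (f + f)/(f - 26) = (2*f)/(-26 + f) = 2*f/(-26 + f))
d(-40) + t(-33, F) = 2*(-40)/(-26 - 40) + 5/3 = 2*(-40)/(-66) + 5/3 = 2*(-40)*(-1/66) + 5/3 = 40/33 + 5/3 = 95/33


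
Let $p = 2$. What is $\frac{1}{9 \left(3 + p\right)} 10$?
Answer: $\frac{2}{9} \approx 0.22222$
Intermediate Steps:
$\frac{1}{9 \left(3 + p\right)} 10 = \frac{1}{9 \left(3 + 2\right)} 10 = \frac{1}{9 \cdot 5} \cdot 10 = \frac{1}{9} \cdot \frac{1}{5} \cdot 10 = \frac{1}{45} \cdot 10 = \frac{2}{9}$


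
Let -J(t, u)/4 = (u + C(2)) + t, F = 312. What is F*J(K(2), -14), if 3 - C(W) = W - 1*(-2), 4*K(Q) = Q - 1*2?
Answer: 18720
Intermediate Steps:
K(Q) = -½ + Q/4 (K(Q) = (Q - 1*2)/4 = (Q - 2)/4 = (-2 + Q)/4 = -½ + Q/4)
C(W) = 1 - W (C(W) = 3 - (W - 1*(-2)) = 3 - (W + 2) = 3 - (2 + W) = 3 + (-2 - W) = 1 - W)
J(t, u) = 4 - 4*t - 4*u (J(t, u) = -4*((u + (1 - 1*2)) + t) = -4*((u + (1 - 2)) + t) = -4*((u - 1) + t) = -4*((-1 + u) + t) = -4*(-1 + t + u) = 4 - 4*t - 4*u)
F*J(K(2), -14) = 312*(4 - 4*(-½ + (¼)*2) - 4*(-14)) = 312*(4 - 4*(-½ + ½) + 56) = 312*(4 - 4*0 + 56) = 312*(4 + 0 + 56) = 312*60 = 18720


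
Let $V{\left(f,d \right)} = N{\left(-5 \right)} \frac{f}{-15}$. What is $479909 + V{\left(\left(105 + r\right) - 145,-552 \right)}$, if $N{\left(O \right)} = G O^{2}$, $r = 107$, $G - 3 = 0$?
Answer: $479574$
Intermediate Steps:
$G = 3$ ($G = 3 + 0 = 3$)
$N{\left(O \right)} = 3 O^{2}$
$V{\left(f,d \right)} = - 5 f$ ($V{\left(f,d \right)} = 3 \left(-5\right)^{2} \frac{f}{-15} = 3 \cdot 25 f \left(- \frac{1}{15}\right) = 75 \left(- \frac{f}{15}\right) = - 5 f$)
$479909 + V{\left(\left(105 + r\right) - 145,-552 \right)} = 479909 - 5 \left(\left(105 + 107\right) - 145\right) = 479909 - 5 \left(212 - 145\right) = 479909 - 335 = 479574$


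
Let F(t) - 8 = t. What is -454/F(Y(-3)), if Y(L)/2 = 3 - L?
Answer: -227/10 ≈ -22.700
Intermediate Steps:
Y(L) = 6 - 2*L (Y(L) = 2*(3 - L) = 6 - 2*L)
F(t) = 8 + t
-454/F(Y(-3)) = -454/(8 + (6 - 2*(-3))) = -454/(8 + (6 + 6)) = -454/(8 + 12) = -454/20 = -454*1/20 = -227/10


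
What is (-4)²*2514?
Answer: 40224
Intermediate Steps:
(-4)²*2514 = 16*2514 = 40224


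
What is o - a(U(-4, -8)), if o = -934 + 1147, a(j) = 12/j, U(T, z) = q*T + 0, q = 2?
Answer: 429/2 ≈ 214.50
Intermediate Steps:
U(T, z) = 2*T (U(T, z) = 2*T + 0 = 2*T)
o = 213
o - a(U(-4, -8)) = 213 - 12/(2*(-4)) = 213 - 12/(-8) = 213 - 12*(-1)/8 = 213 - 1*(-3/2) = 213 + 3/2 = 429/2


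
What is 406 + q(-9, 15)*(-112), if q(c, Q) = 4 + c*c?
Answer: -9114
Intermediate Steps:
q(c, Q) = 4 + c²
406 + q(-9, 15)*(-112) = 406 + (4 + (-9)²)*(-112) = 406 + (4 + 81)*(-112) = 406 + 85*(-112) = 406 - 9520 = -9114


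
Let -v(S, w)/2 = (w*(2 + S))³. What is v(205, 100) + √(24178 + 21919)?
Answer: -17739486000000 + √46097 ≈ -1.7739e+13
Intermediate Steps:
v(S, w) = -2*w³*(2 + S)³
v(205, 100) + √(24178 + 21919) = -2*100³*(2 + 205)³ + √(24178 + 21919) = -2*1000000*207³ + √46097 = -2*1000000*8869743 + √46097 = -17739486000000 + √46097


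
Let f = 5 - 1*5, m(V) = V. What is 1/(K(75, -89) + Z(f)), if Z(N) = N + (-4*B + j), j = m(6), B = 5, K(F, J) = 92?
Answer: 1/78 ≈ 0.012821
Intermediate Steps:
j = 6
f = 0 (f = 5 - 5 = 0)
Z(N) = -14 + N (Z(N) = N + (-4*5 + 6) = N + (-20 + 6) = N - 14 = -14 + N)
1/(K(75, -89) + Z(f)) = 1/(92 + (-14 + 0)) = 1/(92 - 14) = 1/78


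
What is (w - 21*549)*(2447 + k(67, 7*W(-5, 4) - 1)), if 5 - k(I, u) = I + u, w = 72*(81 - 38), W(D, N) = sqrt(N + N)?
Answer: -20121138 + 118062*sqrt(2) ≈ -1.9954e+7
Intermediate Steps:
W(D, N) = sqrt(2)*sqrt(N) (W(D, N) = sqrt(2*N) = sqrt(2)*sqrt(N))
w = 3096 (w = 72*43 = 3096)
k(I, u) = 5 - I - u (k(I, u) = 5 - (I + u) = 5 + (-I - u) = 5 - I - u)
(w - 21*549)*(2447 + k(67, 7*W(-5, 4) - 1)) = (3096 - 21*549)*(2447 + (5 - 1*67 - (7*(sqrt(2)*sqrt(4)) - 1))) = (3096 - 11529)*(2447 + (5 - 67 - (7*(sqrt(2)*2) - 1))) = -8433*(2447 + (5 - 67 - (7*(2*sqrt(2)) - 1))) = -8433*(2447 + (5 - 67 - (14*sqrt(2) - 1))) = -8433*(2447 + (5 - 67 - (-1 + 14*sqrt(2)))) = -8433*(2447 + (5 - 67 + (1 - 14*sqrt(2)))) = -8433*(2447 + (-61 - 14*sqrt(2))) = -8433*(2386 - 14*sqrt(2)) = -20121138 + 118062*sqrt(2)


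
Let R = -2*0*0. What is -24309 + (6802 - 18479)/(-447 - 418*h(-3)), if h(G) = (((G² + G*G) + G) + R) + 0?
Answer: -163271876/6717 ≈ -24307.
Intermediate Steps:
R = 0 (R = 0*0 = 0)
h(G) = G + 2*G² (h(G) = (((G² + G*G) + G) + 0) + 0 = (((G² + G²) + G) + 0) + 0 = ((2*G² + G) + 0) + 0 = ((G + 2*G²) + 0) + 0 = (G + 2*G²) + 0 = G + 2*G²)
-24309 + (6802 - 18479)/(-447 - 418*h(-3)) = -24309 + (6802 - 18479)/(-447 - (-1254)*(1 + 2*(-3))) = -24309 - 11677/(-447 - (-1254)*(1 - 6)) = -24309 - 11677/(-447 - (-1254)*(-5)) = -24309 - 11677/(-447 - 418*15) = -24309 - 11677/(-447 - 6270) = -24309 - 11677/(-6717) = -24309 - 11677*(-1/6717) = -24309 + 11677/6717 = -163271876/6717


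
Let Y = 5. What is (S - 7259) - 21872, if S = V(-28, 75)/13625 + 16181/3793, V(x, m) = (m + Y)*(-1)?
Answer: -301051798638/10335925 ≈ -29127.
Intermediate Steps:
V(x, m) = -5 - m (V(x, m) = (m + 5)*(-1) = (5 + m)*(-1) = -5 - m)
S = 44032537/10335925 (S = (-5 - 1*75)/13625 + 16181/3793 = (-5 - 75)*(1/13625) + 16181*(1/3793) = -80*1/13625 + 16181/3793 = -16/2725 + 16181/3793 = 44032537/10335925 ≈ 4.2601)
(S - 7259) - 21872 = (44032537/10335925 - 7259) - 21872 = -74984447038/10335925 - 21872 = -301051798638/10335925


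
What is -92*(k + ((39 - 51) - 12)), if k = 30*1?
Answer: -552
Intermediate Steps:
k = 30
-92*(k + ((39 - 51) - 12)) = -92*(30 + ((39 - 51) - 12)) = -92*(30 + (-12 - 12)) = -92*(30 - 24) = -92*6 = -552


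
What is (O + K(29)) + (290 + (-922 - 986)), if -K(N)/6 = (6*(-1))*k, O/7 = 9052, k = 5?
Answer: 61926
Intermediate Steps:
O = 63364 (O = 7*9052 = 63364)
K(N) = 180 (K(N) = -6*6*(-1)*5 = -(-36)*5 = -6*(-30) = 180)
(O + K(29)) + (290 + (-922 - 986)) = (63364 + 180) + (290 + (-922 - 986)) = 63544 + (290 - 1908) = 63544 - 1618 = 61926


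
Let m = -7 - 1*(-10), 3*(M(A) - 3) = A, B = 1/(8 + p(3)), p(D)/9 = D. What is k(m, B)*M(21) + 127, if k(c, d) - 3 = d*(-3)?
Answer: 1093/7 ≈ 156.14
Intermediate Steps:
p(D) = 9*D
B = 1/35 (B = 1/(8 + 9*3) = 1/(8 + 27) = 1/35 ≈ 0.028571)
M(A) = 3 + A/3
m = 3 (m = -7 + 10 = 3)
k(c, d) = 3 - 3*d (k(c, d) = 3 + d*(-3) = 3 - 3*d)
k(m, B)*M(21) + 127 = (3 - 3*1/35)*(3 + (1/3)*21) + 127 = (3 - 3/35)*(3 + 7) + 127 = (102/35)*10 + 127 = 204/7 + 127 = 1093/7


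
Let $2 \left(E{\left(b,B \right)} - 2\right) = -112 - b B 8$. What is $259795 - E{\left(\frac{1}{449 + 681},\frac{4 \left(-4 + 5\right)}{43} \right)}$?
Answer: $\frac{6313031463}{24295} \approx 2.5985 \cdot 10^{5}$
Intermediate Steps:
$E{\left(b,B \right)} = -54 - 4 B b$ ($E{\left(b,B \right)} = 2 + \frac{-112 - b B 8}{2} = 2 + \frac{-112 - B b 8}{2} = 2 + \frac{-112 - 8 B b}{2} = 2 - \left(56 + 4 B b\right) = -54 - 4 B b$)
$259795 - E{\left(\frac{1}{449 + 681},\frac{4 \left(-4 + 5\right)}{43} \right)} = 259795 - \left(-54 - \frac{4 \frac{4 \left(-4 + 5\right)}{43}}{449 + 681}\right) = 259795 - \left(-54 - \frac{4 \cdot 4 \cdot 1 \cdot \frac{1}{43}}{1130}\right) = 259795 - \left(-54 - 4 \cdot 4 \cdot \frac{1}{43} \cdot \frac{1}{1130}\right) = 259795 - \left(-54 - \frac{16}{43} \cdot \frac{1}{1130}\right) = 259795 - \left(-54 - \frac{8}{24295}\right) = 259795 - - \frac{1311938}{24295} = 259795 + \frac{1311938}{24295} = \frac{6313031463}{24295}$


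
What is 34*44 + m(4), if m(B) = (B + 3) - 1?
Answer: 1502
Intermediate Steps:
m(B) = 2 + B (m(B) = (3 + B) - 1 = 2 + B)
34*44 + m(4) = 34*44 + (2 + 4) = 1496 + 6 = 1502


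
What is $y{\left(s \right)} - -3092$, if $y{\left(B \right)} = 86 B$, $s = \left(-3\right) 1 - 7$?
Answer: $2232$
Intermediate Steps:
$s = -10$ ($s = -3 - 7 = -10$)
$y{\left(s \right)} - -3092 = 86 \left(-10\right) - -3092 = -860 + 3092 = 2232$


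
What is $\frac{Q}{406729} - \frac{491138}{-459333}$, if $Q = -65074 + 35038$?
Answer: $\frac{185963541614}{186824051757} \approx 0.99539$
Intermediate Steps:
$Q = -30036$
$\frac{Q}{406729} - \frac{491138}{-459333} = - \frac{30036}{406729} - \frac{491138}{-459333} = \left(-30036\right) \frac{1}{406729} - - \frac{491138}{459333} = - \frac{30036}{406729} + \frac{491138}{459333} = \frac{185963541614}{186824051757}$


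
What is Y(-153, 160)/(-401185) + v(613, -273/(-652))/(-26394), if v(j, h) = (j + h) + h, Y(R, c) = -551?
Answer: -3975814889/181682835060 ≈ -0.021883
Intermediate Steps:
v(j, h) = j + 2*h (v(j, h) = (h + j) + h = j + 2*h)
Y(-153, 160)/(-401185) + v(613, -273/(-652))/(-26394) = -551/(-401185) + (613 + 2*(-273/(-652)))/(-26394) = -551*(-1/401185) + (613 + 2*(-273*(-1/652)))*(-1/26394) = 29/21115 + (613 + 2*(273/652))*(-1/26394) = 29/21115 + (613 + 273/326)*(-1/26394) = 29/21115 + (200111/326)*(-1/26394) = 29/21115 - 200111/8604444 = -3975814889/181682835060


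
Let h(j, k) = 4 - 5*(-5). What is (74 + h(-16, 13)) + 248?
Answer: 351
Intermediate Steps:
h(j, k) = 29 (h(j, k) = 4 + 25 = 29)
(74 + h(-16, 13)) + 248 = (74 + 29) + 248 = 103 + 248 = 351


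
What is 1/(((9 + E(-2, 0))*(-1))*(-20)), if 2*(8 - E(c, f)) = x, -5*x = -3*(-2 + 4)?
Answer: 1/328 ≈ 0.0030488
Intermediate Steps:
x = 6/5 (x = -(-3)*(-2 + 4)/5 = -(-3)*2/5 = -⅕*(-6) = 6/5 ≈ 1.2000)
E(c, f) = 37/5 (E(c, f) = 8 - ½*6/5 = 8 - ⅗ = 37/5)
1/(((9 + E(-2, 0))*(-1))*(-20)) = 1/(((9 + 37/5)*(-1))*(-20)) = 1/(((82/5)*(-1))*(-20)) = 1/(-82/5*(-20)) = 1/328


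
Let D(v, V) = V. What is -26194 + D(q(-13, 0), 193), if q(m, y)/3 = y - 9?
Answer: -26001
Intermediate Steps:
q(m, y) = -27 + 3*y (q(m, y) = 3*(y - 9) = 3*(-9 + y) = -27 + 3*y)
-26194 + D(q(-13, 0), 193) = -26194 + 193 = -26001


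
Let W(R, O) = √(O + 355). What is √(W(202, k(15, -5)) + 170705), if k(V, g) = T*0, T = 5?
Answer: √(170705 + √355) ≈ 413.19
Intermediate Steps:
k(V, g) = 0 (k(V, g) = 5*0 = 0)
W(R, O) = √(355 + O)
√(W(202, k(15, -5)) + 170705) = √(√(355 + 0) + 170705) = √(√355 + 170705) = √(170705 + √355)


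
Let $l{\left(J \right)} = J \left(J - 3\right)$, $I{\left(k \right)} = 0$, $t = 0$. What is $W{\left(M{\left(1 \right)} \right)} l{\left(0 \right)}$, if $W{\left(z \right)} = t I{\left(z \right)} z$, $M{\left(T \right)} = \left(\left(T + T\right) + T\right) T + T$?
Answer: $0$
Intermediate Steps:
$l{\left(J \right)} = J \left(-3 + J\right)$
$M{\left(T \right)} = T + 3 T^{2}$ ($M{\left(T \right)} = \left(2 T + T\right) T + T = 3 T T + T = 3 T^{2} + T = T + 3 T^{2}$)
$W{\left(z \right)} = 0$ ($W{\left(z \right)} = 0 \cdot 0 z = 0 z = 0$)
$W{\left(M{\left(1 \right)} \right)} l{\left(0 \right)} = 0 \cdot 0 \left(-3 + 0\right) = 0 \cdot 0 \left(-3\right) = 0 \cdot 0 = 0$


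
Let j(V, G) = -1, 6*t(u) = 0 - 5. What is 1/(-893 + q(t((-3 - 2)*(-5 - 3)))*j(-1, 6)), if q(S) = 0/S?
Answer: -1/893 ≈ -0.0011198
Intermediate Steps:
t(u) = -⅚ (t(u) = (0 - 5)/6 = (⅙)*(-5) = -⅚)
q(S) = 0
1/(-893 + q(t((-3 - 2)*(-5 - 3)))*j(-1, 6)) = 1/(-893 + 0*(-1)) = 1/(-893 + 0) = 1/(-893) = -1/893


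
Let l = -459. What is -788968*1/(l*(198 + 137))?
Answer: 788968/153765 ≈ 5.1310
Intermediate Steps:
-788968*1/(l*(198 + 137)) = -788968*(-1/(459*(198 + 137))) = -788968/((-459*335)) = -788968/(-153765) = -788968*(-1/153765) = 788968/153765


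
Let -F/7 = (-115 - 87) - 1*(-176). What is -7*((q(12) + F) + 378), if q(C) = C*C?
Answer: -4928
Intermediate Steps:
q(C) = C**2
F = 182 (F = -7*((-115 - 87) - 1*(-176)) = -7*(-202 + 176) = -7*(-26) = 182)
-7*((q(12) + F) + 378) = -7*((12**2 + 182) + 378) = -7*((144 + 182) + 378) = -7*(326 + 378) = -7*704 = -4928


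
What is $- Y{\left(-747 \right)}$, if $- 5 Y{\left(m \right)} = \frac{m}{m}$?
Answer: $\frac{1}{5} \approx 0.2$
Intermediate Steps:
$Y{\left(m \right)} = - \frac{1}{5}$ ($Y{\left(m \right)} = - \frac{m \frac{1}{m}}{5} = \left(- \frac{1}{5}\right) 1 = - \frac{1}{5}$)
$- Y{\left(-747 \right)} = \left(-1\right) \left(- \frac{1}{5}\right) = \frac{1}{5}$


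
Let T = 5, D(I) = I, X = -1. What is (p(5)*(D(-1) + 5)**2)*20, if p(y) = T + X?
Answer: 1280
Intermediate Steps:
p(y) = 4 (p(y) = 5 - 1 = 4)
(p(5)*(D(-1) + 5)**2)*20 = (4*(-1 + 5)**2)*20 = (4*4**2)*20 = (4*16)*20 = 64*20 = 1280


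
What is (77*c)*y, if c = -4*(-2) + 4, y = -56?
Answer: -51744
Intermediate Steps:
c = 12 (c = 8 + 4 = 12)
(77*c)*y = (77*12)*(-56) = 924*(-56) = -51744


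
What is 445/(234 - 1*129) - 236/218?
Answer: 7223/2289 ≈ 3.1555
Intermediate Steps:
445/(234 - 1*129) - 236/218 = 445/(234 - 129) - 236*1/218 = 445/105 - 118/109 = 445*(1/105) - 118/109 = 89/21 - 118/109 = 7223/2289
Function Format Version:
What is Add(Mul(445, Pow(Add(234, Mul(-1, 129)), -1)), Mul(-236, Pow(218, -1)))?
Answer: Rational(7223, 2289) ≈ 3.1555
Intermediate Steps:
Add(Mul(445, Pow(Add(234, Mul(-1, 129)), -1)), Mul(-236, Pow(218, -1))) = Add(Mul(445, Pow(Add(234, -129), -1)), Mul(-236, Rational(1, 218))) = Add(Mul(445, Pow(105, -1)), Rational(-118, 109)) = Add(Mul(445, Rational(1, 105)), Rational(-118, 109)) = Add(Rational(89, 21), Rational(-118, 109)) = Rational(7223, 2289)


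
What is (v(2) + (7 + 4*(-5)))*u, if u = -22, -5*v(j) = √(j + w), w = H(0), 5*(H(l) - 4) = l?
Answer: 286 + 22*√6/5 ≈ 296.78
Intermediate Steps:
H(l) = 4 + l/5
w = 4 (w = 4 + (⅕)*0 = 4 + 0 = 4)
v(j) = -√(4 + j)/5 (v(j) = -√(j + 4)/5 = -√(4 + j)/5)
(v(2) + (7 + 4*(-5)))*u = (-√(4 + 2)/5 + (7 + 4*(-5)))*(-22) = (-√6/5 + (7 - 20))*(-22) = (-√6/5 - 13)*(-22) = (-13 - √6/5)*(-22) = 286 + 22*√6/5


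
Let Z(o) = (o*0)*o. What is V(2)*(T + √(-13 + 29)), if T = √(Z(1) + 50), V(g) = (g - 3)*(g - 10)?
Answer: 32 + 40*√2 ≈ 88.569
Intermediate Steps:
Z(o) = 0 (Z(o) = 0*o = 0)
V(g) = (-10 + g)*(-3 + g) (V(g) = (-3 + g)*(-10 + g) = (-10 + g)*(-3 + g))
T = 5*√2 (T = √(0 + 50) = √50 = 5*√2 ≈ 7.0711)
V(2)*(T + √(-13 + 29)) = (30 + 2² - 13*2)*(5*√2 + √(-13 + 29)) = (30 + 4 - 26)*(5*√2 + √16) = 8*(5*√2 + 4) = 8*(4 + 5*√2) = 32 + 40*√2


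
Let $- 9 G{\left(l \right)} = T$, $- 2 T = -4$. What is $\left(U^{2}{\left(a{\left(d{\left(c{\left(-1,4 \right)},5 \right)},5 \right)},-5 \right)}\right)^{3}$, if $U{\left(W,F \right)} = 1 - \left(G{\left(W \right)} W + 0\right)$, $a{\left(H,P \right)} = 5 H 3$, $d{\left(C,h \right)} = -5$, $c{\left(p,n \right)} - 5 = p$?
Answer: $\frac{10779215329}{729} \approx 1.4786 \cdot 10^{7}$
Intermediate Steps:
$c{\left(p,n \right)} = 5 + p$
$T = 2$ ($T = \left(- \frac{1}{2}\right) \left(-4\right) = 2$)
$G{\left(l \right)} = - \frac{2}{9}$ ($G{\left(l \right)} = \left(- \frac{1}{9}\right) 2 = - \frac{2}{9}$)
$a{\left(H,P \right)} = 15 H$
$U{\left(W,F \right)} = 1 + \frac{2 W}{9}$ ($U{\left(W,F \right)} = 1 - \left(- \frac{2 W}{9} + 0\right) = 1 - - \frac{2 W}{9} = 1 + \frac{2 W}{9}$)
$\left(U^{2}{\left(a{\left(d{\left(c{\left(-1,4 \right)},5 \right)},5 \right)},-5 \right)}\right)^{3} = \left(\left(1 + \frac{2 \cdot 15 \left(-5\right)}{9}\right)^{2}\right)^{3} = \left(\left(1 + \frac{2}{9} \left(-75\right)\right)^{2}\right)^{3} = \left(\left(1 - \frac{50}{3}\right)^{2}\right)^{3} = \left(\left(- \frac{47}{3}\right)^{2}\right)^{3} = \left(\frac{2209}{9}\right)^{3} = \frac{10779215329}{729}$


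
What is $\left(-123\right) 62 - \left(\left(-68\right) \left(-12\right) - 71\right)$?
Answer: $-8371$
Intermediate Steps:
$\left(-123\right) 62 - \left(\left(-68\right) \left(-12\right) - 71\right) = -7626 - \left(816 - 71\right) = -7626 - 745 = -8371$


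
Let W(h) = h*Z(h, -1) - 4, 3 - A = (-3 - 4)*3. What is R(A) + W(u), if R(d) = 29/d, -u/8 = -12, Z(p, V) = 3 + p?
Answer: 228029/24 ≈ 9501.2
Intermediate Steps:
u = 96 (u = -8*(-12) = 96)
A = 24 (A = 3 - (-3 - 4)*3 = 3 - (-7)*3 = 3 - 1*(-21) = 3 + 21 = 24)
W(h) = -4 + h*(3 + h) (W(h) = h*(3 + h) - 4 = -4 + h*(3 + h))
R(A) + W(u) = 29/24 + (-4 + 96*(3 + 96)) = 29*(1/24) + (-4 + 96*99) = 29/24 + (-4 + 9504) = 29/24 + 9500 = 228029/24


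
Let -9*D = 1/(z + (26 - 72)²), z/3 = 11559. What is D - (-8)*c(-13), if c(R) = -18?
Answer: -47683729/331137 ≈ -144.00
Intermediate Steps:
z = 34677 (z = 3*11559 = 34677)
D = -1/331137 (D = -1/(9*(34677 + (26 - 72)²)) = -1/(9*(34677 + (-46)²)) = -1/(9*(34677 + 2116)) = -⅑/36793 = -⅑*1/36793 = -1/331137 ≈ -3.0199e-6)
D - (-8)*c(-13) = -1/331137 - (-8)*(-18) = -1/331137 - 1*144 = -1/331137 - 144 = -47683729/331137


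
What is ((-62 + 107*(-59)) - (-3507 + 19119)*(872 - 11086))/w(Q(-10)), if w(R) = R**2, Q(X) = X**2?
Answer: 159454593/10000 ≈ 15945.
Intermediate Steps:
((-62 + 107*(-59)) - (-3507 + 19119)*(872 - 11086))/w(Q(-10)) = ((-62 + 107*(-59)) - (-3507 + 19119)*(872 - 11086))/(((-10)**2)**2) = ((-62 - 6313) - 15612*(-10214))/(100**2) = (-6375 - 1*(-159460968))/10000 = (-6375 + 159460968)*(1/10000) = 159454593*(1/10000) = 159454593/10000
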